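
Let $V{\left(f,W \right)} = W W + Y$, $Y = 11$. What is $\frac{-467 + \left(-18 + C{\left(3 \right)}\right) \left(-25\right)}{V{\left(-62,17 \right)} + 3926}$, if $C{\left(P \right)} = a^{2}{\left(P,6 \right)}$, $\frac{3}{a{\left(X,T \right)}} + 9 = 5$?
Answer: $- \frac{497}{67616} \approx -0.0073503$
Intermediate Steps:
$a{\left(X,T \right)} = - \frac{3}{4}$ ($a{\left(X,T \right)} = \frac{3}{-9 + 5} = \frac{3}{-4} = 3 \left(- \frac{1}{4}\right) = - \frac{3}{4}$)
$V{\left(f,W \right)} = 11 + W^{2}$ ($V{\left(f,W \right)} = W W + 11 = W^{2} + 11 = 11 + W^{2}$)
$C{\left(P \right)} = \frac{9}{16}$ ($C{\left(P \right)} = \left(- \frac{3}{4}\right)^{2} = \frac{9}{16}$)
$\frac{-467 + \left(-18 + C{\left(3 \right)}\right) \left(-25\right)}{V{\left(-62,17 \right)} + 3926} = \frac{-467 + \left(-18 + \frac{9}{16}\right) \left(-25\right)}{\left(11 + 17^{2}\right) + 3926} = \frac{-467 - - \frac{6975}{16}}{\left(11 + 289\right) + 3926} = \frac{-467 + \frac{6975}{16}}{300 + 3926} = - \frac{497}{16 \cdot 4226} = \left(- \frac{497}{16}\right) \frac{1}{4226} = - \frac{497}{67616}$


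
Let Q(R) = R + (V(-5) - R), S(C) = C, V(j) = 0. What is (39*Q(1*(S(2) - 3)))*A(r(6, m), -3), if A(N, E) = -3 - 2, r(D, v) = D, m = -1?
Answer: 0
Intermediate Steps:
A(N, E) = -5
Q(R) = 0 (Q(R) = R + (0 - R) = R - R = 0)
(39*Q(1*(S(2) - 3)))*A(r(6, m), -3) = (39*0)*(-5) = 0*(-5) = 0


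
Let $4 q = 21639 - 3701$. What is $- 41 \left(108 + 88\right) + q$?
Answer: $- \frac{7103}{2} \approx -3551.5$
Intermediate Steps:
$q = \frac{8969}{2}$ ($q = \frac{21639 - 3701}{4} = \frac{1}{4} \cdot 17938 = \frac{8969}{2} \approx 4484.5$)
$- 41 \left(108 + 88\right) + q = - 41 \left(108 + 88\right) + \frac{8969}{2} = \left(-41\right) 196 + \frac{8969}{2} = -8036 + \frac{8969}{2} = - \frac{7103}{2}$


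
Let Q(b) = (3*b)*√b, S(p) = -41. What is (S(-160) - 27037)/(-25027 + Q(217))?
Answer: 338840553/267192956 + 8813889*√217/267192956 ≈ 1.7541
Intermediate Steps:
Q(b) = 3*b^(3/2)
(S(-160) - 27037)/(-25027 + Q(217)) = (-41 - 27037)/(-25027 + 3*217^(3/2)) = -27078/(-25027 + 3*(217*√217)) = -27078/(-25027 + 651*√217)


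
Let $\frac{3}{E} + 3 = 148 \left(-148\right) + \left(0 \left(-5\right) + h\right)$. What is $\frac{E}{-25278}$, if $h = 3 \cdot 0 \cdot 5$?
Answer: $\frac{1}{184588382} \approx 5.4175 \cdot 10^{-9}$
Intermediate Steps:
$h = 0$ ($h = 0 \cdot 5 = 0$)
$E = - \frac{3}{21907}$ ($E = \frac{3}{-3 + \left(148 \left(-148\right) + \left(0 \left(-5\right) + 0\right)\right)} = \frac{3}{-3 + \left(-21904 + \left(0 + 0\right)\right)} = \frac{3}{-3 + \left(-21904 + 0\right)} = \frac{3}{-3 - 21904} = \frac{3}{-21907} = 3 \left(- \frac{1}{21907}\right) = - \frac{3}{21907} \approx -0.00013694$)
$\frac{E}{-25278} = - \frac{3}{21907 \left(-25278\right)} = \left(- \frac{3}{21907}\right) \left(- \frac{1}{25278}\right) = \frac{1}{184588382}$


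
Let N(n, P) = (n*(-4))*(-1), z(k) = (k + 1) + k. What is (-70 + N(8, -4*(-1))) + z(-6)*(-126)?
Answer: 1348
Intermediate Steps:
z(k) = 1 + 2*k (z(k) = (1 + k) + k = 1 + 2*k)
N(n, P) = 4*n (N(n, P) = -4*n*(-1) = 4*n)
(-70 + N(8, -4*(-1))) + z(-6)*(-126) = (-70 + 4*8) + (1 + 2*(-6))*(-126) = (-70 + 32) + (1 - 12)*(-126) = -38 - 11*(-126) = -38 + 1386 = 1348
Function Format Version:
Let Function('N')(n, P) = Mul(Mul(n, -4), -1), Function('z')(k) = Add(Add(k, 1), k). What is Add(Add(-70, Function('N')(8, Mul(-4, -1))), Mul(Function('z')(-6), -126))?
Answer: 1348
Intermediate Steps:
Function('z')(k) = Add(1, Mul(2, k)) (Function('z')(k) = Add(Add(1, k), k) = Add(1, Mul(2, k)))
Function('N')(n, P) = Mul(4, n) (Function('N')(n, P) = Mul(Mul(-4, n), -1) = Mul(4, n))
Add(Add(-70, Function('N')(8, Mul(-4, -1))), Mul(Function('z')(-6), -126)) = Add(Add(-70, Mul(4, 8)), Mul(Add(1, Mul(2, -6)), -126)) = Add(Add(-70, 32), Mul(Add(1, -12), -126)) = Add(-38, Mul(-11, -126)) = Add(-38, 1386) = 1348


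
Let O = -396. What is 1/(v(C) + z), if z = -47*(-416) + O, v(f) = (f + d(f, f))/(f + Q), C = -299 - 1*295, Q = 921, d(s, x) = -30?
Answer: 109/2087796 ≈ 5.2208e-5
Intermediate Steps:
C = -594 (C = -299 - 295 = -594)
v(f) = (-30 + f)/(921 + f) (v(f) = (f - 30)/(f + 921) = (-30 + f)/(921 + f))
z = 19156 (z = -47*(-416) - 396 = 19552 - 396 = 19156)
1/(v(C) + z) = 1/((-30 - 594)/(921 - 594) + 19156) = 1/(-624/327 + 19156) = 1/((1/327)*(-624) + 19156) = 1/(-208/109 + 19156) = 1/(2087796/109) = 109/2087796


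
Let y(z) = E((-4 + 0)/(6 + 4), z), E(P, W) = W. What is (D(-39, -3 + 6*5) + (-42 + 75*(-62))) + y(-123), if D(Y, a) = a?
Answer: -4788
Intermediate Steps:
y(z) = z
(D(-39, -3 + 6*5) + (-42 + 75*(-62))) + y(-123) = ((-3 + 6*5) + (-42 + 75*(-62))) - 123 = ((-3 + 30) + (-42 - 4650)) - 123 = (27 - 4692) - 123 = -4665 - 123 = -4788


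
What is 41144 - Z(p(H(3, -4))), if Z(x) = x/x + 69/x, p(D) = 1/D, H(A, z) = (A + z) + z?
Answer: 41488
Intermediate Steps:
H(A, z) = A + 2*z
p(D) = 1/D
Z(x) = 1 + 69/x
41144 - Z(p(H(3, -4))) = 41144 - (69 + 1/(3 + 2*(-4)))/(1/(3 + 2*(-4))) = 41144 - (69 + 1/(3 - 8))/(1/(3 - 8)) = 41144 - (69 + 1/(-5))/(1/(-5)) = 41144 - (69 - ⅕)/(-⅕) = 41144 - (-5)*344/5 = 41144 - 1*(-344) = 41144 + 344 = 41488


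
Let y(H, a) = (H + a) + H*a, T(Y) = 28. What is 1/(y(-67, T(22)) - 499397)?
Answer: -1/501312 ≈ -1.9948e-6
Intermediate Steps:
y(H, a) = H + a + H*a
1/(y(-67, T(22)) - 499397) = 1/((-67 + 28 - 67*28) - 499397) = 1/((-67 + 28 - 1876) - 499397) = 1/(-1915 - 499397) = 1/(-501312) = -1/501312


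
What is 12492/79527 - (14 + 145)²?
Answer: -670169865/26509 ≈ -25281.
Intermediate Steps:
12492/79527 - (14 + 145)² = 12492*(1/79527) - 1*159² = 4164/26509 - 1*25281 = 4164/26509 - 25281 = -670169865/26509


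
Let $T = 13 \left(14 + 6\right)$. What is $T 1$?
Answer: $260$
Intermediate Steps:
$T = 260$ ($T = 13 \cdot 20 = 260$)
$T 1 = 260 \cdot 1 = 260$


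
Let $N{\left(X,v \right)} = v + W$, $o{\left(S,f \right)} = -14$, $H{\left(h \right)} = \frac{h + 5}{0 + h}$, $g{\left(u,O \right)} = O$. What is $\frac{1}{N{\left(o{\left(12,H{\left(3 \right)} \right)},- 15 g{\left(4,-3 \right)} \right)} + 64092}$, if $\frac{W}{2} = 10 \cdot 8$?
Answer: $\frac{1}{64297} \approx 1.5553 \cdot 10^{-5}$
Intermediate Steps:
$H{\left(h \right)} = \frac{5 + h}{h}$
$W = 160$ ($W = 2 \cdot 10 \cdot 8 = 2 \cdot 80 = 160$)
$N{\left(X,v \right)} = 160 + v$ ($N{\left(X,v \right)} = v + 160 = 160 + v$)
$\frac{1}{N{\left(o{\left(12,H{\left(3 \right)} \right)},- 15 g{\left(4,-3 \right)} \right)} + 64092} = \frac{1}{\left(160 - -45\right) + 64092} = \frac{1}{\left(160 + 45\right) + 64092} = \frac{1}{205 + 64092} = \frac{1}{64297}$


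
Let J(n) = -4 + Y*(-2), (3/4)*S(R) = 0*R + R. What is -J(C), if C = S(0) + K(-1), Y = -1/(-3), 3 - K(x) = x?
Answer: 14/3 ≈ 4.6667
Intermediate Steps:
S(R) = 4*R/3 (S(R) = 4*(0*R + R)/3 = 4*(0 + R)/3 = 4*R/3)
K(x) = 3 - x
Y = ⅓ (Y = -1*(-⅓) = ⅓ ≈ 0.33333)
C = 4 (C = (4/3)*0 + (3 - 1*(-1)) = 0 + (3 + 1) = 0 + 4 = 4)
J(n) = -14/3 (J(n) = -4 + (⅓)*(-2) = -4 - ⅔ = -14/3)
-J(C) = -1*(-14/3) = 14/3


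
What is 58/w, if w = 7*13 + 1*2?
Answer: 58/93 ≈ 0.62366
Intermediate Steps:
w = 93 (w = 91 + 2 = 93)
58/w = 58/93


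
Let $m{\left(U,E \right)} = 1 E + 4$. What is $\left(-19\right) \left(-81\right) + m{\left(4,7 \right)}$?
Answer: $1550$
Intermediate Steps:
$m{\left(U,E \right)} = 4 + E$ ($m{\left(U,E \right)} = E + 4 = 4 + E$)
$\left(-19\right) \left(-81\right) + m{\left(4,7 \right)} = \left(-19\right) \left(-81\right) + \left(4 + 7\right) = 1539 + 11 = 1550$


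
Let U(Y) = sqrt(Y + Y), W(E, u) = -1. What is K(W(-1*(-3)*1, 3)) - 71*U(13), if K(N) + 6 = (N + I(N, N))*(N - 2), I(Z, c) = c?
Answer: -71*sqrt(26) ≈ -362.03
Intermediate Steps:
U(Y) = sqrt(2)*sqrt(Y) (U(Y) = sqrt(2*Y) = sqrt(2)*sqrt(Y))
K(N) = -6 + 2*N*(-2 + N) (K(N) = -6 + (N + N)*(N - 2) = -6 + (2*N)*(-2 + N) = -6 + 2*N*(-2 + N))
K(W(-1*(-3)*1, 3)) - 71*U(13) = (-6 - 4*(-1) + 2*(-1)**2) - 71*sqrt(2)*sqrt(13) = (-6 + 4 + 2*1) - 71*sqrt(26) = (-6 + 4 + 2) - 71*sqrt(26) = 0 - 71*sqrt(26) = -71*sqrt(26)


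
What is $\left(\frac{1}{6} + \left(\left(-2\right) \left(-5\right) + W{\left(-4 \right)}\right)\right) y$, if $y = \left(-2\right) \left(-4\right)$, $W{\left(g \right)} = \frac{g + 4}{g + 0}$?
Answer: $\frac{244}{3} \approx 81.333$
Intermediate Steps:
$W{\left(g \right)} = \frac{4 + g}{g}$
$y = 8$
$\left(\frac{1}{6} + \left(\left(-2\right) \left(-5\right) + W{\left(-4 \right)}\right)\right) y = \left(\frac{1}{6} + \left(\left(-2\right) \left(-5\right) + \frac{4 - 4}{-4}\right)\right) 8 = \left(\frac{1}{6} + \left(10 - 0\right)\right) 8 = \left(\frac{1}{6} + \left(10 + 0\right)\right) 8 = \left(\frac{1}{6} + 10\right) 8 = \frac{61}{6} \cdot 8 = \frac{244}{3}$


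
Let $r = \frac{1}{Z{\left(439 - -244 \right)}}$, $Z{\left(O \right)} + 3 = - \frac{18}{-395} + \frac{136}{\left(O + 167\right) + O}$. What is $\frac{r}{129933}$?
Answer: $- \frac{201845}{75157188501} \approx -2.6856 \cdot 10^{-6}$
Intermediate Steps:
$Z{\left(O \right)} = - \frac{1167}{395} + \frac{136}{167 + 2 O}$ ($Z{\left(O \right)} = -3 + \left(- \frac{18}{-395} + \frac{136}{\left(O + 167\right) + O}\right) = -3 + \left(\left(-18\right) \left(- \frac{1}{395}\right) + \frac{136}{\left(167 + O\right) + O}\right) = -3 + \left(\frac{18}{395} + \frac{136}{167 + 2 O}\right) = - \frac{1167}{395} + \frac{136}{167 + 2 O}$)
$r = - \frac{605535}{1735291}$ ($r = \frac{1}{\frac{1}{395} \frac{1}{167 + 2 \left(439 - -244\right)} \left(-141169 - 2334 \left(439 - -244\right)\right)} = \frac{1}{\frac{1}{395} \frac{1}{167 + 2 \left(439 + 244\right)} \left(-141169 - 2334 \left(439 + 244\right)\right)} = \frac{1}{\frac{1}{395} \frac{1}{167 + 2 \cdot 683} \left(-141169 - 1594122\right)} = \frac{1}{\frac{1}{395} \frac{1}{167 + 1366} \left(-141169 - 1594122\right)} = \frac{1}{\frac{1}{395} \cdot \frac{1}{1533} \left(-1735291\right)} = \frac{1}{- \frac{1735291}{605535}} = - \frac{605535}{1735291} \approx -0.34895$)
$\frac{r}{129933} = - \frac{605535}{1735291 \cdot 129933} = \left(- \frac{605535}{1735291}\right) \frac{1}{129933} = - \frac{201845}{75157188501}$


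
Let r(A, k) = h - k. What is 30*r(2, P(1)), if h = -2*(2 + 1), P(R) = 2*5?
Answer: -480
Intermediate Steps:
P(R) = 10
h = -6 (h = -2*3 = -6)
r(A, k) = -6 - k
30*r(2, P(1)) = 30*(-6 - 1*10) = 30*(-6 - 10) = 30*(-16) = -480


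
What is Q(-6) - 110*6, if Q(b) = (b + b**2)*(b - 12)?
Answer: -1200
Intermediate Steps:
Q(b) = (-12 + b)*(b + b**2) (Q(b) = (b + b**2)*(-12 + b) = (-12 + b)*(b + b**2))
Q(-6) - 110*6 = -6*(-12 + (-6)**2 - 11*(-6)) - 110*6 = -6*(-12 + 36 + 66) - 660 = -6*90 - 660 = -540 - 660 = -1200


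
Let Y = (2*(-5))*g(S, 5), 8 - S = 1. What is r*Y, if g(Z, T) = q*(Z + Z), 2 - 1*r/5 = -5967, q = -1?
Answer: 4178300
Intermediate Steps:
S = 7 (S = 8 - 1*1 = 8 - 1 = 7)
r = 29845 (r = 10 - 5*(-5967) = 10 + 29835 = 29845)
g(Z, T) = -2*Z (g(Z, T) = -(Z + Z) = -2*Z)
Y = 140 (Y = (2*(-5))*(-2*7) = -10*(-14) = 140)
r*Y = 29845*140 = 4178300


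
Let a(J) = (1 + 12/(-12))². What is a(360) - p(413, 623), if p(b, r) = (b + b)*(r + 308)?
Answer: -769006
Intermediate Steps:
p(b, r) = 2*b*(308 + r) (p(b, r) = (2*b)*(308 + r) = 2*b*(308 + r))
a(J) = 0 (a(J) = (1 + 12*(-1/12))² = (1 - 1)² = 0² = 0)
a(360) - p(413, 623) = 0 - 2*413*(308 + 623) = 0 - 2*413*931 = 0 - 1*769006 = 0 - 769006 = -769006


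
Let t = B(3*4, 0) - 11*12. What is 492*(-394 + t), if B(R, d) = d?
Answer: -258792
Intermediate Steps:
t = -132 (t = 0 - 11*12 = 0 - 132 = -132)
492*(-394 + t) = 492*(-394 - 132) = 492*(-526) = -258792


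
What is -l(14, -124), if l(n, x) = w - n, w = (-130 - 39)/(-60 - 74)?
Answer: 1707/134 ≈ 12.739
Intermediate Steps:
w = 169/134 (w = -169/(-134) = -169*(-1/134) = 169/134 ≈ 1.2612)
l(n, x) = 169/134 - n
-l(14, -124) = -(169/134 - 1*14) = -(169/134 - 14) = -1*(-1707/134) = 1707/134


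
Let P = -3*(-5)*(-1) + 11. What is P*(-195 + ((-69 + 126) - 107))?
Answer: 980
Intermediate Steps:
P = -4 (P = 15*(-1) + 11 = -15 + 11 = -4)
P*(-195 + ((-69 + 126) - 107)) = -4*(-195 + ((-69 + 126) - 107)) = -4*(-195 + (57 - 107)) = -4*(-195 - 50) = -4*(-245) = 980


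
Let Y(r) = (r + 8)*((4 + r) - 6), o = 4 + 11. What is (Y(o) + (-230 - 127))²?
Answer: 3364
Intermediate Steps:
o = 15
Y(r) = (-2 + r)*(8 + r) (Y(r) = (8 + r)*(-2 + r) = (-2 + r)*(8 + r))
(Y(o) + (-230 - 127))² = ((-16 + 15² + 6*15) + (-230 - 127))² = ((-16 + 225 + 90) - 357)² = (299 - 357)² = (-58)² = 3364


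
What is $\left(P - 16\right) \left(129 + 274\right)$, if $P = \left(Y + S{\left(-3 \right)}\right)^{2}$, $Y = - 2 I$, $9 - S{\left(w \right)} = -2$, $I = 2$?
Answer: $13299$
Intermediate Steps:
$S{\left(w \right)} = 11$ ($S{\left(w \right)} = 9 - -2 = 9 + 2 = 11$)
$Y = -4$ ($Y = \left(-2\right) 2 = -4$)
$P = 49$ ($P = \left(-4 + 11\right)^{2} = 7^{2} = 49$)
$\left(P - 16\right) \left(129 + 274\right) = \left(49 - 16\right) \left(129 + 274\right) = \left(49 - 16\right) 403 = 33 \cdot 403 = 13299$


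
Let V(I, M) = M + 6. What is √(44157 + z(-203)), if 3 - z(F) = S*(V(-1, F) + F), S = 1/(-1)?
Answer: 4*√2735 ≈ 209.19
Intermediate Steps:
S = -1
V(I, M) = 6 + M
z(F) = 9 + 2*F (z(F) = 3 - (-1)*((6 + F) + F) = 3 - (-1)*(6 + 2*F) = 3 - (-6 - 2*F) = 3 + (6 + 2*F) = 9 + 2*F)
√(44157 + z(-203)) = √(44157 + (9 + 2*(-203))) = √(44157 + (9 - 406)) = √(44157 - 397) = √43760 = 4*√2735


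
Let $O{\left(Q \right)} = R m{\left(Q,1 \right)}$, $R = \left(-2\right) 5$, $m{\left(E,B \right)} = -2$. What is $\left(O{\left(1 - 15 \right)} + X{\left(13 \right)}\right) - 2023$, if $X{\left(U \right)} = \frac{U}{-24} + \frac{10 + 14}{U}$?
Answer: $- \frac{624529}{312} \approx -2001.7$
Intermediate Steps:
$R = -10$
$O{\left(Q \right)} = 20$ ($O{\left(Q \right)} = \left(-10\right) \left(-2\right) = 20$)
$X{\left(U \right)} = \frac{24}{U} - \frac{U}{24}$ ($X{\left(U \right)} = U \left(- \frac{1}{24}\right) + \frac{24}{U} = - \frac{U}{24} + \frac{24}{U} = \frac{24}{U} - \frac{U}{24}$)
$\left(O{\left(1 - 15 \right)} + X{\left(13 \right)}\right) - 2023 = \left(20 + \left(\frac{24}{13} - \frac{13}{24}\right)\right) - 2023 = \left(20 + \frac{407}{312}\right) - 2023 = \frac{6647}{312} - 2023 = - \frac{624529}{312}$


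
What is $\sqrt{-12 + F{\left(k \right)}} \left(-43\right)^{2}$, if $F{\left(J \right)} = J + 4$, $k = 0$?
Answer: $3698 i \sqrt{2} \approx 5229.8 i$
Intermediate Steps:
$F{\left(J \right)} = 4 + J$
$\sqrt{-12 + F{\left(k \right)}} \left(-43\right)^{2} = \sqrt{-12 + \left(4 + 0\right)} \left(-43\right)^{2} = \sqrt{-12 + 4} \cdot 1849 = \sqrt{-8} \cdot 1849 = 2 i \sqrt{2} \cdot 1849 = 3698 i \sqrt{2}$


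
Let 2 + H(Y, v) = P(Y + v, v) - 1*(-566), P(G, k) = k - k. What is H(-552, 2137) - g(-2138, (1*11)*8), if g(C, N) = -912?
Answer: 1476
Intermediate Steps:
P(G, k) = 0
H(Y, v) = 564 (H(Y, v) = -2 + (0 - 1*(-566)) = -2 + (0 + 566) = -2 + 566 = 564)
H(-552, 2137) - g(-2138, (1*11)*8) = 564 - 1*(-912) = 564 + 912 = 1476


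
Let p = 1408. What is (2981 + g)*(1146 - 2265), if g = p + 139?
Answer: -5066832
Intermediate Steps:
g = 1547 (g = 1408 + 139 = 1547)
(2981 + g)*(1146 - 2265) = (2981 + 1547)*(1146 - 2265) = 4528*(-1119) = -5066832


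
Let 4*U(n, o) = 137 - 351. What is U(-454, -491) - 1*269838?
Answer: -539783/2 ≈ -2.6989e+5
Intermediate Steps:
U(n, o) = -107/2 (U(n, o) = (137 - 351)/4 = (¼)*(-214) = -107/2)
U(-454, -491) - 1*269838 = -107/2 - 1*269838 = -107/2 - 269838 = -539783/2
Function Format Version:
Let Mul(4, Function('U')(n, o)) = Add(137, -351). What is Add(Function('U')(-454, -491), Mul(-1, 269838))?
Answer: Rational(-539783, 2) ≈ -2.6989e+5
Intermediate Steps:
Function('U')(n, o) = Rational(-107, 2) (Function('U')(n, o) = Mul(Rational(1, 4), Add(137, -351)) = Mul(Rational(1, 4), -214) = Rational(-107, 2))
Add(Function('U')(-454, -491), Mul(-1, 269838)) = Add(Rational(-107, 2), Mul(-1, 269838)) = Add(Rational(-107, 2), -269838) = Rational(-539783, 2)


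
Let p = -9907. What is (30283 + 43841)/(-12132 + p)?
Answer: -74124/22039 ≈ -3.3633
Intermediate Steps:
(30283 + 43841)/(-12132 + p) = (30283 + 43841)/(-12132 - 9907) = 74124/(-22039) = 74124*(-1/22039) = -74124/22039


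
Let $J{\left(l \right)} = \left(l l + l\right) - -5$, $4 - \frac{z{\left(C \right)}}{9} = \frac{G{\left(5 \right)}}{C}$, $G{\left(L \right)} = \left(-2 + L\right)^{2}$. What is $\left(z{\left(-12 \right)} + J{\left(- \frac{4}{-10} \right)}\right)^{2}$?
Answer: $\frac{23338561}{10000} \approx 2333.9$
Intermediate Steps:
$z{\left(C \right)} = 36 - \frac{81}{C}$ ($z{\left(C \right)} = 36 - 9 \frac{\left(-2 + 5\right)^{2}}{C} = 36 - 9 \frac{3^{2}}{C} = 36 - 9 \frac{9}{C} = 36 - \frac{81}{C}$)
$J{\left(l \right)} = 5 + l + l^{2}$ ($J{\left(l \right)} = \left(l^{2} + l\right) + 5 = \left(l + l^{2}\right) + 5 = 5 + l + l^{2}$)
$\left(z{\left(-12 \right)} + J{\left(- \frac{4}{-10} \right)}\right)^{2} = \left(\left(36 - \frac{81}{-12}\right) + \left(5 - \frac{4}{-10} + \left(- \frac{4}{-10}\right)^{2}\right)\right)^{2} = \left(\left(36 - - \frac{27}{4}\right) + \left(5 - - \frac{2}{5} + \left(\left(-4\right) \left(- \frac{1}{10}\right)\right)^{2}\right)\right)^{2} = \left(\left(36 + \frac{27}{4}\right) + \left(5 + \frac{2}{5} + \left(\frac{2}{5}\right)^{2}\right)\right)^{2} = \left(\frac{171}{4} + \left(5 + \frac{2}{5} + \frac{4}{25}\right)\right)^{2} = \left(\frac{171}{4} + \frac{139}{25}\right)^{2} = \left(\frac{4831}{100}\right)^{2} = \frac{23338561}{10000}$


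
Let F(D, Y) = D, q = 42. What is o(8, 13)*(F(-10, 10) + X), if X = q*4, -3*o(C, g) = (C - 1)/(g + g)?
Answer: -553/39 ≈ -14.179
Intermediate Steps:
o(C, g) = -(-1 + C)/(6*g) (o(C, g) = -(C - 1)/(3*(g + g)) = -(-1 + C)/(3*(2*g)) = -(-1 + C)*1/(2*g)/3 = -(-1 + C)/(6*g))
X = 168 (X = 42*4 = 168)
o(8, 13)*(F(-10, 10) + X) = ((⅙)*(1 - 1*8)/13)*(-10 + 168) = ((⅙)*(1/13)*(1 - 8))*158 = ((⅙)*(1/13)*(-7))*158 = -7/78*158 = -553/39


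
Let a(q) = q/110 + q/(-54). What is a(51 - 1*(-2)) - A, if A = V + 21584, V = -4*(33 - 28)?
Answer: -32023282/1485 ≈ -21565.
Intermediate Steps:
a(q) = -14*q/1485 (a(q) = q*(1/110) + q*(-1/54) = q/110 - q/54 = -14*q/1485)
V = -20 (V = -4*5 = -20)
A = 21564 (A = -20 + 21584 = 21564)
a(51 - 1*(-2)) - A = -14*(51 - 1*(-2))/1485 - 1*21564 = -14*(51 + 2)/1485 - 21564 = -14/1485*53 - 21564 = -742/1485 - 21564 = -32023282/1485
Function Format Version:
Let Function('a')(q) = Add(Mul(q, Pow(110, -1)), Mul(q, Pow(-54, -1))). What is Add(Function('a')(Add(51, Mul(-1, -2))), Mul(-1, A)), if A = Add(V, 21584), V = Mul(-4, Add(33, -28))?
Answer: Rational(-32023282, 1485) ≈ -21565.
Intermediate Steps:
Function('a')(q) = Mul(Rational(-14, 1485), q) (Function('a')(q) = Add(Mul(q, Rational(1, 110)), Mul(q, Rational(-1, 54))) = Add(Mul(Rational(1, 110), q), Mul(Rational(-1, 54), q)) = Mul(Rational(-14, 1485), q))
V = -20 (V = Mul(-4, 5) = -20)
A = 21564 (A = Add(-20, 21584) = 21564)
Add(Function('a')(Add(51, Mul(-1, -2))), Mul(-1, A)) = Add(Mul(Rational(-14, 1485), Add(51, Mul(-1, -2))), Mul(-1, 21564)) = Add(Mul(Rational(-14, 1485), Add(51, 2)), -21564) = Add(Mul(Rational(-14, 1485), 53), -21564) = Add(Rational(-742, 1485), -21564) = Rational(-32023282, 1485)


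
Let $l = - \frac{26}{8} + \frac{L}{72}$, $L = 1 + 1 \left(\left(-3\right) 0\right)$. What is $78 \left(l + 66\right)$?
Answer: $\frac{58747}{12} \approx 4895.6$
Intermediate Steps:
$L = 1$ ($L = 1 + 1 \cdot 0 = 1 + 0 = 1$)
$l = - \frac{233}{72}$ ($l = - \frac{26}{8} + 1 \cdot \frac{1}{72} = \left(-26\right) \frac{1}{8} + 1 \cdot \frac{1}{72} = - \frac{13}{4} + \frac{1}{72} = - \frac{233}{72} \approx -3.2361$)
$78 \left(l + 66\right) = 78 \left(- \frac{233}{72} + 66\right) = 78 \cdot \frac{4519}{72} = \frac{58747}{12}$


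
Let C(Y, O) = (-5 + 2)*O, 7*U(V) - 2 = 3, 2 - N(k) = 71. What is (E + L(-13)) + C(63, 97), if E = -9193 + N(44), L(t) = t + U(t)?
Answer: -66957/7 ≈ -9565.3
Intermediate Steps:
N(k) = -69 (N(k) = 2 - 1*71 = 2 - 71 = -69)
U(V) = 5/7 (U(V) = 2/7 + (1/7)*3 = 2/7 + 3/7 = 5/7)
C(Y, O) = -3*O
L(t) = 5/7 + t (L(t) = t + 5/7 = 5/7 + t)
E = -9262 (E = -9193 - 69 = -9262)
(E + L(-13)) + C(63, 97) = (-9262 + (5/7 - 13)) - 3*97 = (-9262 - 86/7) - 291 = -64920/7 - 291 = -66957/7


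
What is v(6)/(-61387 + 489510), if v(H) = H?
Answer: 6/428123 ≈ 1.4015e-5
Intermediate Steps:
v(6)/(-61387 + 489510) = 6/(-61387 + 489510) = 6/428123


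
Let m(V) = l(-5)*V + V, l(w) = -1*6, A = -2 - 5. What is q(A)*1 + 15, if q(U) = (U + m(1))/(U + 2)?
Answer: 87/5 ≈ 17.400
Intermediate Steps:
A = -7
l(w) = -6
m(V) = -5*V (m(V) = -6*V + V = -5*V)
q(U) = (-5 + U)/(2 + U) (q(U) = (U - 5*1)/(U + 2) = (U - 5)/(2 + U) = (-5 + U)/(2 + U))
q(A)*1 + 15 = ((-5 - 7)/(2 - 7))*1 + 15 = (-12/(-5))*1 + 15 = -⅕*(-12)*1 + 15 = (12/5)*1 + 15 = 12/5 + 15 = 87/5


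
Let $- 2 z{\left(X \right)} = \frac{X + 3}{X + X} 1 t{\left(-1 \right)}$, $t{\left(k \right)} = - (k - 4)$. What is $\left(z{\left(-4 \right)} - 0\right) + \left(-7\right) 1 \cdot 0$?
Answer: $- \frac{5}{16} \approx -0.3125$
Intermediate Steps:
$t{\left(k \right)} = 4 - k$ ($t{\left(k \right)} = - (k - 4) = - (-4 + k) = 4 - k$)
$z{\left(X \right)} = - \frac{5 \left(3 + X\right)}{4 X}$ ($z{\left(X \right)} = - \frac{\frac{X + 3}{X + X} 1 \left(4 - -1\right)}{2} = - \frac{\frac{3 + X}{2 X} 1 \left(4 + 1\right)}{2} = - \frac{\left(3 + X\right) \frac{1}{2 X} 1 \cdot 5}{2} = - \frac{\frac{3 + X}{2 X} 1 \cdot 5}{2} = - \frac{\frac{3 + X}{2 X} 5}{2} = - \frac{\frac{5}{2} \frac{1}{X} \left(3 + X\right)}{2} = - \frac{5 \left(3 + X\right)}{4 X}$)
$\left(z{\left(-4 \right)} - 0\right) + \left(-7\right) 1 \cdot 0 = \left(\frac{5 \left(-3 - -4\right)}{4 \left(-4\right)} - 0\right) + \left(-7\right) 1 \cdot 0 = \left(\frac{5}{4} \left(- \frac{1}{4}\right) \left(-3 + 4\right) + 0\right) - 0 = \left(\frac{5}{4} \left(- \frac{1}{4}\right) 1 + 0\right) + 0 = \left(- \frac{5}{16} + 0\right) + 0 = - \frac{5}{16} + 0 = - \frac{5}{16}$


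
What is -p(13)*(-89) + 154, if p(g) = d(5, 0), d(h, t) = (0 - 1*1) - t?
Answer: 65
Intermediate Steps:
d(h, t) = -1 - t (d(h, t) = (0 - 1) - t = -1 - t)
p(g) = -1 (p(g) = -1 - 1*0 = -1 + 0 = -1)
-p(13)*(-89) + 154 = -1*(-1)*(-89) + 154 = 1*(-89) + 154 = -89 + 154 = 65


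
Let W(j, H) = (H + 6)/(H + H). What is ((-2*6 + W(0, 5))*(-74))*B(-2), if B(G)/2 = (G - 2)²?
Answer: 129056/5 ≈ 25811.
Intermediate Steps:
B(G) = 2*(-2 + G)² (B(G) = 2*(G - 2)² = 2*(-2 + G)²)
W(j, H) = (6 + H)/(2*H) (W(j, H) = (6 + H)/((2*H)) = (6 + H)*(1/(2*H)) = (6 + H)/(2*H))
((-2*6 + W(0, 5))*(-74))*B(-2) = ((-2*6 + (½)*(6 + 5)/5)*(-74))*(2*(-2 - 2)²) = ((-12 + (½)*(⅕)*11)*(-74))*(2*(-4)²) = ((-12 + 11/10)*(-74))*(2*16) = -109/10*(-74)*32 = (4033/5)*32 = 129056/5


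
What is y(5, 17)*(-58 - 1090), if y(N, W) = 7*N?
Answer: -40180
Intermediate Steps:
y(5, 17)*(-58 - 1090) = (7*5)*(-58 - 1090) = 35*(-1148) = -40180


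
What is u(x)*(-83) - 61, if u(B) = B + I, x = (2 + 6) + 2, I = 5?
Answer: -1306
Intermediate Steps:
x = 10 (x = 8 + 2 = 10)
u(B) = 5 + B (u(B) = B + 5 = 5 + B)
u(x)*(-83) - 61 = (5 + 10)*(-83) - 61 = 15*(-83) - 61 = -1245 - 61 = -1306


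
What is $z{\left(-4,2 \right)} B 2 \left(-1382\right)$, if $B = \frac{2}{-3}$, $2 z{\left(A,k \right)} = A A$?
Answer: $\frac{44224}{3} \approx 14741.0$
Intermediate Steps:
$z{\left(A,k \right)} = \frac{A^{2}}{2}$ ($z{\left(A,k \right)} = \frac{A A}{2} = \frac{A^{2}}{2}$)
$B = - \frac{2}{3}$ ($B = 2 \left(- \frac{1}{3}\right) = - \frac{2}{3} \approx -0.66667$)
$z{\left(-4,2 \right)} B 2 \left(-1382\right) = \frac{\left(-4\right)^{2}}{2} \left(- \frac{2}{3}\right) 2 \left(-1382\right) = \frac{1}{2} \cdot 16 \left(- \frac{2}{3}\right) 2 \left(-1382\right) = 8 \left(- \frac{2}{3}\right) 2 \left(-1382\right) = \left(- \frac{16}{3}\right) 2 \left(-1382\right) = \left(- \frac{32}{3}\right) \left(-1382\right) = \frac{44224}{3}$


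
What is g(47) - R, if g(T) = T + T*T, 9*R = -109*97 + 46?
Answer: 10277/3 ≈ 3425.7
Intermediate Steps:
R = -3509/3 (R = (-109*97 + 46)/9 = (-10573 + 46)/9 = (⅑)*(-10527) = -3509/3 ≈ -1169.7)
g(T) = T + T²
g(47) - R = 47*(1 + 47) - 1*(-3509/3) = 47*48 + 3509/3 = 2256 + 3509/3 = 10277/3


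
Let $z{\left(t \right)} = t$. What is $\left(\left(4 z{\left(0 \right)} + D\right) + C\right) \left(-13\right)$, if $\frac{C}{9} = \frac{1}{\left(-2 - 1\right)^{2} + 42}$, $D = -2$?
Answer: $\frac{403}{17} \approx 23.706$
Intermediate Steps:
$C = \frac{3}{17}$ ($C = \frac{9}{\left(-2 - 1\right)^{2} + 42} = \frac{9}{\left(-3\right)^{2} + 42} = \frac{9}{9 + 42} = \frac{9}{51} = 9 \cdot \frac{1}{51} = \frac{3}{17} \approx 0.17647$)
$\left(\left(4 z{\left(0 \right)} + D\right) + C\right) \left(-13\right) = \left(\left(4 \cdot 0 - 2\right) + \frac{3}{17}\right) \left(-13\right) = \left(\left(0 - 2\right) + \frac{3}{17}\right) \left(-13\right) = \left(-2 + \frac{3}{17}\right) \left(-13\right) = \left(- \frac{31}{17}\right) \left(-13\right) = \frac{403}{17}$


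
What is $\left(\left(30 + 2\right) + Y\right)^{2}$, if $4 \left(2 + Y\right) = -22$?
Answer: $\frac{2401}{4} \approx 600.25$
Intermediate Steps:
$Y = - \frac{15}{2}$ ($Y = -2 + \frac{1}{4} \left(-22\right) = -2 - \frac{11}{2} = - \frac{15}{2} \approx -7.5$)
$\left(\left(30 + 2\right) + Y\right)^{2} = \left(\left(30 + 2\right) - \frac{15}{2}\right)^{2} = \left(32 - \frac{15}{2}\right)^{2} = \left(\frac{49}{2}\right)^{2} = \frac{2401}{4}$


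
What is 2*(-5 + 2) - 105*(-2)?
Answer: 204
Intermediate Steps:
2*(-5 + 2) - 105*(-2) = 2*(-3) + 210 = -6 + 210 = 204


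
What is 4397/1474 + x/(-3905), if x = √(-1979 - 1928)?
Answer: 4397/1474 - I*√3907/3905 ≈ 2.983 - 0.016007*I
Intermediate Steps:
x = I*√3907 (x = √(-3907) = I*√3907 ≈ 62.506*I)
4397/1474 + x/(-3905) = 4397/1474 + (I*√3907)/(-3905) = 4397*(1/1474) + (I*√3907)*(-1/3905) = 4397/1474 - I*√3907/3905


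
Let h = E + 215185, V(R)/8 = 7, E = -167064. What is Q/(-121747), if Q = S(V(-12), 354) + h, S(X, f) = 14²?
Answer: -48317/121747 ≈ -0.39686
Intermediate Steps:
V(R) = 56 (V(R) = 8*7 = 56)
S(X, f) = 196
h = 48121 (h = -167064 + 215185 = 48121)
Q = 48317 (Q = 196 + 48121 = 48317)
Q/(-121747) = 48317/(-121747) = 48317*(-1/121747) = -48317/121747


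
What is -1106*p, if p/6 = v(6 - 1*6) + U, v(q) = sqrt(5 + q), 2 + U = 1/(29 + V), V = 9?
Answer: 248850/19 - 6636*sqrt(5) ≈ -1741.2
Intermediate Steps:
U = -75/38 (U = -2 + 1/(29 + 9) = -2 + 1/38 = -75/38 ≈ -1.9737)
p = -225/19 + 6*sqrt(5) (p = 6*(sqrt(5 + (6 - 1*6)) - 75/38) = 6*(sqrt(5 + (6 - 6)) - 75/38) = 6*(sqrt(5 + 0) - 75/38) = 6*(sqrt(5) - 75/38) = 6*(-75/38 + sqrt(5)) = -225/19 + 6*sqrt(5) ≈ 1.5743)
-1106*p = -1106*(-225/19 + 6*sqrt(5)) = 248850/19 - 6636*sqrt(5)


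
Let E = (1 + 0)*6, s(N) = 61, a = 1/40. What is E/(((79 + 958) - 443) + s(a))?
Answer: 6/655 ≈ 0.0091603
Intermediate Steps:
a = 1/40 ≈ 0.025000
E = 6 (E = 1*6 = 6)
E/(((79 + 958) - 443) + s(a)) = 6/(((79 + 958) - 443) + 61) = 6/((1037 - 443) + 61) = 6/(594 + 61) = 6/655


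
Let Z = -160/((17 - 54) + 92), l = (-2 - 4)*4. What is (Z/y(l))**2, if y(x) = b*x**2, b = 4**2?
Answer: 1/10036224 ≈ 9.9639e-8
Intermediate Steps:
l = -24 (l = -6*4 = -24)
b = 16
y(x) = 16*x**2
Z = -32/11 (Z = -160/(-37 + 92) = -160/55 = -160*1/55 = -32/11 ≈ -2.9091)
(Z/y(l))**2 = (-32/(11*(16*(-24)**2)))**2 = (-32/(11*(16*576)))**2 = (-32/11/9216)**2 = (-32/11*1/9216)**2 = (-1/3168)**2 = 1/10036224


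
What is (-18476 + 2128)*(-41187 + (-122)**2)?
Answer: 430001444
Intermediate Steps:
(-18476 + 2128)*(-41187 + (-122)**2) = -16348*(-41187 + 14884) = -16348*(-26303) = 430001444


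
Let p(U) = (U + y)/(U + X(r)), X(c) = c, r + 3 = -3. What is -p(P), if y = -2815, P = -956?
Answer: -3771/962 ≈ -3.9200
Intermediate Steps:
r = -6 (r = -3 - 3 = -6)
p(U) = (-2815 + U)/(-6 + U) (p(U) = (U - 2815)/(U - 6) = (-2815 + U)/(-6 + U))
-p(P) = -(-2815 - 956)/(-6 - 956) = -(-3771)/(-962) = -(-1)*(-3771)/962 = -1*3771/962 = -3771/962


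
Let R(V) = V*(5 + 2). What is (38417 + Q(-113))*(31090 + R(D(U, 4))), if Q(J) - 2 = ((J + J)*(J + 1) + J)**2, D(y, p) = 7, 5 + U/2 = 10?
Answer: 19774137514780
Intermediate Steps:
U = 10 (U = -10 + 2*10 = -10 + 20 = 10)
R(V) = 7*V (R(V) = V*7 = 7*V)
Q(J) = 2 + (J + 2*J*(1 + J))**2 (Q(J) = 2 + ((J + J)*(J + 1) + J)**2 = 2 + ((2*J)*(1 + J) + J)**2 = 2 + (2*J*(1 + J) + J)**2 = 2 + (J + 2*J*(1 + J))**2)
(38417 + Q(-113))*(31090 + R(D(U, 4))) = (38417 + (2 + (-113)**2*(3 + 2*(-113))**2))*(31090 + 7*7) = (38417 + (2 + 12769*(3 - 226)**2))*(31090 + 49) = (38417 + (2 + 12769*(-223)**2))*31139 = (38417 + (2 + 12769*49729))*31139 = (38417 + (2 + 634989601))*31139 = (38417 + 634989603)*31139 = 635028020*31139 = 19774137514780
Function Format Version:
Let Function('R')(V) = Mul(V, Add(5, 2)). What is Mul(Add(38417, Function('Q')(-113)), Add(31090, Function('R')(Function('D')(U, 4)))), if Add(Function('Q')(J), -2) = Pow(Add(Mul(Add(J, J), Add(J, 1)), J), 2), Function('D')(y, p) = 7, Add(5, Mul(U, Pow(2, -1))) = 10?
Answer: 19774137514780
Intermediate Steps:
U = 10 (U = Add(-10, Mul(2, 10)) = Add(-10, 20) = 10)
Function('R')(V) = Mul(7, V) (Function('R')(V) = Mul(V, 7) = Mul(7, V))
Function('Q')(J) = Add(2, Pow(Add(J, Mul(2, J, Add(1, J))), 2)) (Function('Q')(J) = Add(2, Pow(Add(Mul(Add(J, J), Add(J, 1)), J), 2)) = Add(2, Pow(Add(Mul(Mul(2, J), Add(1, J)), J), 2)) = Add(2, Pow(Add(Mul(2, J, Add(1, J)), J), 2)) = Add(2, Pow(Add(J, Mul(2, J, Add(1, J))), 2)))
Mul(Add(38417, Function('Q')(-113)), Add(31090, Function('R')(Function('D')(U, 4)))) = Mul(Add(38417, Add(2, Mul(Pow(-113, 2), Pow(Add(3, Mul(2, -113)), 2)))), Add(31090, Mul(7, 7))) = Mul(Add(38417, Add(2, Mul(12769, Pow(Add(3, -226), 2)))), Add(31090, 49)) = Mul(Add(38417, Add(2, Mul(12769, Pow(-223, 2)))), 31139) = Mul(Add(38417, Add(2, Mul(12769, 49729))), 31139) = Mul(Add(38417, Add(2, 634989601)), 31139) = Mul(Add(38417, 634989603), 31139) = Mul(635028020, 31139) = 19774137514780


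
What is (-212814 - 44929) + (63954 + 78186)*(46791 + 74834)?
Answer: 17287519757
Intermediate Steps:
(-212814 - 44929) + (63954 + 78186)*(46791 + 74834) = -257743 + 142140*121625 = -257743 + 17287777500 = 17287519757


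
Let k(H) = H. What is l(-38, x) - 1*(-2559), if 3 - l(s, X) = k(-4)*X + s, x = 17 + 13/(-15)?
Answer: 39968/15 ≈ 2664.5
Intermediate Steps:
x = 242/15 (x = 17 + 13*(-1/15) = 17 - 13/15 = 242/15 ≈ 16.133)
l(s, X) = 3 - s + 4*X (l(s, X) = 3 - (-4*X + s) = 3 - (s - 4*X) = 3 + (-s + 4*X) = 3 - s + 4*X)
l(-38, x) - 1*(-2559) = (3 - 1*(-38) + 4*(242/15)) - 1*(-2559) = (3 + 38 + 968/15) + 2559 = 1583/15 + 2559 = 39968/15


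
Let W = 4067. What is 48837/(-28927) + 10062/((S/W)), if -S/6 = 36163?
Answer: -4629270168/24327607 ≈ -190.29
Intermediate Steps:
S = -216978 (S = -6*36163 = -216978)
48837/(-28927) + 10062/((S/W)) = 48837/(-28927) + 10062/((-216978/4067)) = 48837*(-1/28927) + 10062/((-216978*1/4067)) = -48837/28927 + 10062/(-216978/4067) = -48837/28927 + 10062*(-4067/216978) = -48837/28927 - 158613/841 = -4629270168/24327607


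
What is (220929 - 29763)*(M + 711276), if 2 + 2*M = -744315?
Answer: 64827736005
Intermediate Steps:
M = -744317/2 (M = -1 + (1/2)*(-744315) = -1 - 744315/2 = -744317/2 ≈ -3.7216e+5)
(220929 - 29763)*(M + 711276) = (220929 - 29763)*(-744317/2 + 711276) = 191166*(678235/2) = 64827736005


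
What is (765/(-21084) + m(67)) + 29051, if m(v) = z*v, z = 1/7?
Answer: 204237441/7028 ≈ 29061.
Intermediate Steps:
z = 1/7 ≈ 0.14286
m(v) = v/7
(765/(-21084) + m(67)) + 29051 = (765/(-21084) + (1/7)*67) + 29051 = (765*(-1/21084) + 67/7) + 29051 = (-255/7028 + 67/7) + 29051 = 67013/7028 + 29051 = 204237441/7028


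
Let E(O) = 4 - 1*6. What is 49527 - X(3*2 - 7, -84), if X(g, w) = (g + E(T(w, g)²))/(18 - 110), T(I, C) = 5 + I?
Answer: 4556481/92 ≈ 49527.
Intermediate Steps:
E(O) = -2 (E(O) = 4 - 6 = -2)
X(g, w) = 1/46 - g/92 (X(g, w) = (g - 2)/(18 - 110) = (-2 + g)/(-92) = (-2 + g)*(-1/92) = 1/46 - g/92)
49527 - X(3*2 - 7, -84) = 49527 - (1/46 - (3*2 - 7)/92) = 49527 - (1/46 - (6 - 7)/92) = 49527 - (1/46 - 1/92*(-1)) = 49527 - (1/46 + 1/92) = 49527 - 1*3/92 = 49527 - 3/92 = 4556481/92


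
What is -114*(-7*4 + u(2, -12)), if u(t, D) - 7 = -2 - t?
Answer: 2850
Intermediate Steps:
u(t, D) = 5 - t (u(t, D) = 7 + (-2 - t) = 5 - t)
-114*(-7*4 + u(2, -12)) = -114*(-7*4 + (5 - 1*2)) = -114*(-28 + (5 - 2)) = -114*(-28 + 3) = -114*(-25) = 2850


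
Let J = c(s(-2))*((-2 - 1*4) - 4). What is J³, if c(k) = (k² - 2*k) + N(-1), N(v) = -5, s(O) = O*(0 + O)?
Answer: -27000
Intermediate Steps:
s(O) = O² (s(O) = O*O = O²)
c(k) = -5 + k² - 2*k (c(k) = (k² - 2*k) - 5 = -5 + k² - 2*k)
J = -30 (J = (-5 + ((-2)²)² - 2*(-2)²)*((-2 - 1*4) - 4) = (-5 + 4² - 2*4)*((-2 - 4) - 4) = (-5 + 16 - 8)*(-6 - 4) = 3*(-10) = -30)
J³ = (-30)³ = -27000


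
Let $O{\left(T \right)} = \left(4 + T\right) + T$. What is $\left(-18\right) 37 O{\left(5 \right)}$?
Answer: $-9324$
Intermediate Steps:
$O{\left(T \right)} = 4 + 2 T$
$\left(-18\right) 37 O{\left(5 \right)} = \left(-18\right) 37 \left(4 + 2 \cdot 5\right) = - 666 \left(4 + 10\right) = \left(-666\right) 14 = -9324$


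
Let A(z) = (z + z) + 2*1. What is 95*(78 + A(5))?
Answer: 8550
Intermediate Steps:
A(z) = 2 + 2*z (A(z) = 2*z + 2 = 2 + 2*z)
95*(78 + A(5)) = 95*(78 + (2 + 2*5)) = 95*(78 + (2 + 10)) = 95*(78 + 12) = 95*90 = 8550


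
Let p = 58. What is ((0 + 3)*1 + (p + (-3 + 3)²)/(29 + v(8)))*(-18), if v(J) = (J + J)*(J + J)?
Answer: -5478/95 ≈ -57.663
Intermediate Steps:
v(J) = 4*J² (v(J) = (2*J)*(2*J) = 4*J²)
((0 + 3)*1 + (p + (-3 + 3)²)/(29 + v(8)))*(-18) = ((0 + 3)*1 + (58 + (-3 + 3)²)/(29 + 4*8²))*(-18) = (3*1 + (58 + 0²)/(29 + 4*64))*(-18) = (3 + (58 + 0)/(29 + 256))*(-18) = (3 + 58/285)*(-18) = (913/285)*(-18) = -5478/95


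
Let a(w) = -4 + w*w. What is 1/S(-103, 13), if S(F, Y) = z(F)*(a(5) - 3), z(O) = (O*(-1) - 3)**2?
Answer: 1/180000 ≈ 5.5556e-6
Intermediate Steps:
z(O) = (-3 - O)**2 (z(O) = (-O - 3)**2 = (-3 - O)**2)
a(w) = -4 + w**2
S(F, Y) = 18*(3 + F)**2 (S(F, Y) = (3 + F)**2*((-4 + 5**2) - 3) = (3 + F)**2*((-4 + 25) - 3) = (3 + F)**2*(21 - 3) = (3 + F)**2*18 = 18*(3 + F)**2)
1/S(-103, 13) = 1/(18*(3 - 103)**2) = 1/(18*(-100)**2) = 1/(18*10000) = 1/180000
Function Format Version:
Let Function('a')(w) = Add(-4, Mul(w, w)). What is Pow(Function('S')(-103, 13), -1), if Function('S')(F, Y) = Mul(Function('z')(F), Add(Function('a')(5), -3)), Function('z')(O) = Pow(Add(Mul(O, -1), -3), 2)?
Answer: Rational(1, 180000) ≈ 5.5556e-6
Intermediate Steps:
Function('z')(O) = Pow(Add(-3, Mul(-1, O)), 2) (Function('z')(O) = Pow(Add(Mul(-1, O), -3), 2) = Pow(Add(-3, Mul(-1, O)), 2))
Function('a')(w) = Add(-4, Pow(w, 2))
Function('S')(F, Y) = Mul(18, Pow(Add(3, F), 2)) (Function('S')(F, Y) = Mul(Pow(Add(3, F), 2), Add(Add(-4, Pow(5, 2)), -3)) = Mul(Pow(Add(3, F), 2), Add(Add(-4, 25), -3)) = Mul(Pow(Add(3, F), 2), Add(21, -3)) = Mul(Pow(Add(3, F), 2), 18) = Mul(18, Pow(Add(3, F), 2)))
Pow(Function('S')(-103, 13), -1) = Pow(Mul(18, Pow(Add(3, -103), 2)), -1) = Pow(Mul(18, Pow(-100, 2)), -1) = Pow(Mul(18, 10000), -1) = Pow(180000, -1) = Rational(1, 180000)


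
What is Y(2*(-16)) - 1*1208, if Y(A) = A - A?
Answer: -1208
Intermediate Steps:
Y(A) = 0
Y(2*(-16)) - 1*1208 = 0 - 1*1208 = 0 - 1208 = -1208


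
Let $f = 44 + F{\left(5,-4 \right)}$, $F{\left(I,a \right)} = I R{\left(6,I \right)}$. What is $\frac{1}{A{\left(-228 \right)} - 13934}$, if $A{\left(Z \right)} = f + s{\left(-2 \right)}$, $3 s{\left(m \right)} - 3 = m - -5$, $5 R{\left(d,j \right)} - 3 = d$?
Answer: $- \frac{1}{13879} \approx -7.2051 \cdot 10^{-5}$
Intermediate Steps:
$R{\left(d,j \right)} = \frac{3}{5} + \frac{d}{5}$
$F{\left(I,a \right)} = \frac{9 I}{5}$ ($F{\left(I,a \right)} = I \left(\frac{3}{5} + \frac{1}{5} \cdot 6\right) = I \left(\frac{3}{5} + \frac{6}{5}\right) = I \frac{9}{5} = \frac{9 I}{5}$)
$s{\left(m \right)} = \frac{8}{3} + \frac{m}{3}$ ($s{\left(m \right)} = 1 + \frac{m - -5}{3} = 1 + \frac{m + 5}{3} = 1 + \frac{5 + m}{3} = 1 + \left(\frac{5}{3} + \frac{m}{3}\right) = \frac{8}{3} + \frac{m}{3}$)
$f = 53$ ($f = 44 + \frac{9}{5} \cdot 5 = 44 + 9 = 53$)
$A{\left(Z \right)} = 55$ ($A{\left(Z \right)} = 53 + \left(\frac{8}{3} + \frac{1}{3} \left(-2\right)\right) = 53 + \left(\frac{8}{3} - \frac{2}{3}\right) = 53 + 2 = 55$)
$\frac{1}{A{\left(-228 \right)} - 13934} = \frac{1}{55 - 13934} = \frac{1}{-13879} = - \frac{1}{13879}$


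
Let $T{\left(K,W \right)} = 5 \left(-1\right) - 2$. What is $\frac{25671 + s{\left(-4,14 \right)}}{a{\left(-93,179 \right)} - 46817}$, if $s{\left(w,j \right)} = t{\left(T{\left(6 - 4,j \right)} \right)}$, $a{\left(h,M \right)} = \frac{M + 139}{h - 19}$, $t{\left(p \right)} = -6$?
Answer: $- \frac{1437240}{2621911} \approx -0.54817$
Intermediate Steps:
$T{\left(K,W \right)} = -7$ ($T{\left(K,W \right)} = -5 - 2 = -7$)
$a{\left(h,M \right)} = \frac{139 + M}{-19 + h}$
$s{\left(w,j \right)} = -6$
$\frac{25671 + s{\left(-4,14 \right)}}{a{\left(-93,179 \right)} - 46817} = \frac{25671 - 6}{\frac{139 + 179}{-19 - 93} - 46817} = \frac{25665}{\frac{1}{-112} \cdot 318 - 46817} = \frac{25665}{\left(- \frac{1}{112}\right) 318 - 46817} = \frac{25665}{- \frac{159}{56} - 46817} = \frac{25665}{- \frac{2621911}{56}} = 25665 \left(- \frac{56}{2621911}\right) = - \frac{1437240}{2621911}$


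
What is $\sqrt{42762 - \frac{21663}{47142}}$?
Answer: $\frac{\sqrt{130359240318}}{1746} \approx 206.79$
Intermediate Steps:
$\sqrt{42762 - \frac{21663}{47142}} = \sqrt{42762 - \frac{2407}{5238}} = \sqrt{\frac{223984949}{5238}} = \frac{\sqrt{130359240318}}{1746}$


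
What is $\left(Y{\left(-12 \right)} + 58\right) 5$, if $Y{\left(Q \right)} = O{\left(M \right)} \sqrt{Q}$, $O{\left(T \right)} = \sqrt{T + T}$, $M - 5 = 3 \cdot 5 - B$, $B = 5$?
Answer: $290 + 30 i \sqrt{10} \approx 290.0 + 94.868 i$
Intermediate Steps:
$M = 15$ ($M = 5 + \left(3 \cdot 5 - 5\right) = 5 + \left(15 - 5\right) = 5 + 10 = 15$)
$O{\left(T \right)} = \sqrt{2} \sqrt{T}$ ($O{\left(T \right)} = \sqrt{2 T} = \sqrt{2} \sqrt{T}$)
$Y{\left(Q \right)} = \sqrt{30} \sqrt{Q}$ ($Y{\left(Q \right)} = \sqrt{2} \sqrt{15} \sqrt{Q} = \sqrt{30} \sqrt{Q}$)
$\left(Y{\left(-12 \right)} + 58\right) 5 = \left(\sqrt{30} \sqrt{-12} + 58\right) 5 = \left(\sqrt{30} \cdot 2 i \sqrt{3} + 58\right) 5 = \left(6 i \sqrt{10} + 58\right) 5 = \left(58 + 6 i \sqrt{10}\right) 5 = 290 + 30 i \sqrt{10}$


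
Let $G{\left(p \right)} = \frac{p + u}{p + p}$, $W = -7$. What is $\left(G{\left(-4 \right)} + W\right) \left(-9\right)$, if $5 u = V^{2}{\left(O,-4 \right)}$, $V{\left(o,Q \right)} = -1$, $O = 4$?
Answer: $\frac{2349}{40} \approx 58.725$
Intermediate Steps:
$u = \frac{1}{5}$ ($u = \frac{\left(-1\right)^{2}}{5} = \frac{1}{5} \cdot 1 = \frac{1}{5} \approx 0.2$)
$G{\left(p \right)} = \frac{\frac{1}{5} + p}{2 p}$ ($G{\left(p \right)} = \frac{p + \frac{1}{5}}{p + p} = \frac{\frac{1}{5} + p}{2 p}$)
$\left(G{\left(-4 \right)} + W\right) \left(-9\right) = \left(\frac{1 + 5 \left(-4\right)}{10 \left(-4\right)} - 7\right) \left(-9\right) = \left(\frac{1}{10} \left(- \frac{1}{4}\right) \left(1 - 20\right) - 7\right) \left(-9\right) = \left(\frac{1}{10} \left(- \frac{1}{4}\right) \left(-19\right) - 7\right) \left(-9\right) = \left(\frac{19}{40} - 7\right) \left(-9\right) = \left(- \frac{261}{40}\right) \left(-9\right) = \frac{2349}{40}$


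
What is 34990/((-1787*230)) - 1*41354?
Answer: -1699694253/41101 ≈ -41354.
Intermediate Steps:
34990/((-1787*230)) - 1*41354 = 34990/(-411010) - 41354 = 34990*(-1/411010) - 41354 = -3499/41101 - 41354 = -1699694253/41101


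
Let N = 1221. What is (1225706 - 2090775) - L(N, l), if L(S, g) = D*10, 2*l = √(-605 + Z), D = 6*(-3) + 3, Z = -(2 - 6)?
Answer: -864919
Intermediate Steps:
Z = 4 (Z = -1*(-4) = 4)
D = -15 (D = -18 + 3 = -15)
l = I*√601/2 (l = √(-605 + 4)/2 = √(-601)/2 = (I*√601)/2 = I*√601/2 ≈ 12.258*I)
L(S, g) = -150 (L(S, g) = -15*10 = -150)
(1225706 - 2090775) - L(N, l) = (1225706 - 2090775) - 1*(-150) = -865069 + 150 = -864919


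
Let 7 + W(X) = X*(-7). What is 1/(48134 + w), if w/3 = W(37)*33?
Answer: 1/21800 ≈ 4.5872e-5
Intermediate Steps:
W(X) = -7 - 7*X (W(X) = -7 + X*(-7) = -7 - 7*X)
w = -26334 (w = 3*((-7 - 7*37)*33) = 3*((-7 - 259)*33) = 3*(-266*33) = 3*(-8778) = -26334)
1/(48134 + w) = 1/(48134 - 26334) = 1/21800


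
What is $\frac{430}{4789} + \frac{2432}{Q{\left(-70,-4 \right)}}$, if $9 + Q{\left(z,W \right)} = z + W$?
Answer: $- \frac{11611158}{397487} \approx -29.211$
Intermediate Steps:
$Q{\left(z,W \right)} = -9 + W + z$ ($Q{\left(z,W \right)} = -9 + \left(z + W\right) = -9 + \left(W + z\right) = -9 + W + z$)
$\frac{430}{4789} + \frac{2432}{Q{\left(-70,-4 \right)}} = \frac{430}{4789} + \frac{2432}{-9 - 4 - 70} = 430 \cdot \frac{1}{4789} + \frac{2432}{-83} = \frac{430}{4789} + 2432 \left(- \frac{1}{83}\right) = \frac{430}{4789} - \frac{2432}{83} = - \frac{11611158}{397487}$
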